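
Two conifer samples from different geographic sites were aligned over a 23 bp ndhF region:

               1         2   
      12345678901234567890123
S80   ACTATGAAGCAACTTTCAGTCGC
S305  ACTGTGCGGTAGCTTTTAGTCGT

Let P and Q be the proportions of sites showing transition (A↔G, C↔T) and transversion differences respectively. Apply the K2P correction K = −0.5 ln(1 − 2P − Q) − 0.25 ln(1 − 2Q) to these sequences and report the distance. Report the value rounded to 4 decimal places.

Differing sites — 4:A/G (Ti); 7:A/C (Tv); 8:A/G (Ti); 10:C/T (Ti); 12:A/G (Ti); 17:C/T (Ti); 23:C/T (Ti).
Of the 7 differences, 6 transitions and 1 transversion over 23 sites: P = 6/23 = 0.260870, Q = 1/23 = 0.043478.
d = −0.5·ln(0.434782) − 0.25·ln(0.913044) = −0.5·(-0.832911) − 0.25·(-0.090971) = 0.4392.

0.4392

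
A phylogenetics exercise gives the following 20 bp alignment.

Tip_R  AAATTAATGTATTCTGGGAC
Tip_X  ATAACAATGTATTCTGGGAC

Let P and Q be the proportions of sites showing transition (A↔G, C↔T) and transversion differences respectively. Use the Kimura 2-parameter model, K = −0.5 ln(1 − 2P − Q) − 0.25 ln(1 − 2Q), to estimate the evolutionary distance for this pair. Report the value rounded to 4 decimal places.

0.1674

Differing sites — 2:A/T (Tv); 4:T/A (Tv); 5:T/C (Ti).
Of the 3 differences, 1 transition and 2 transversions over 20 sites: P = 1/20 = 0.050000, Q = 2/20 = 0.100000.
d = −0.5·ln(0.800000) − 0.25·ln(0.800000) = −0.5·(-0.223144) − 0.25·(-0.223144) = 0.1674.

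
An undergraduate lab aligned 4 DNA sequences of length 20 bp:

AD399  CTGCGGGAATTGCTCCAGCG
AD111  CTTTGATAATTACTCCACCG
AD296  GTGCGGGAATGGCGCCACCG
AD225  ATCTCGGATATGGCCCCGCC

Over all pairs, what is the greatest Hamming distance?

13

Pairwise Hamming distances:
  AD399 vs AD111: 6
  AD399 vs AD296: 4
  AD399 vs AD225: 10
  AD111 vs AD296: 8
  AD111 vs AD225: 13
  AD296 vs AD225: 12
The largest is 13, between AD111 and AD225.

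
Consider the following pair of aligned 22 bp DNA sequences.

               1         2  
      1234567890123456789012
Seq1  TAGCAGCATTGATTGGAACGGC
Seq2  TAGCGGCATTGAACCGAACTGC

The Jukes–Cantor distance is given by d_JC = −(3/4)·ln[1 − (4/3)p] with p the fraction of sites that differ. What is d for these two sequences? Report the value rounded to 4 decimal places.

Differing sites — 5:A/G; 13:T/A; 14:T/C; 15:G/C; 20:G/T.
p = 5/22 = 0.227273.
d = −0.75 · ln(1 − (4/3)·0.227273) = −0.75 · ln(0.696969) = −0.75 · (-0.361014) = 0.2708.

0.2708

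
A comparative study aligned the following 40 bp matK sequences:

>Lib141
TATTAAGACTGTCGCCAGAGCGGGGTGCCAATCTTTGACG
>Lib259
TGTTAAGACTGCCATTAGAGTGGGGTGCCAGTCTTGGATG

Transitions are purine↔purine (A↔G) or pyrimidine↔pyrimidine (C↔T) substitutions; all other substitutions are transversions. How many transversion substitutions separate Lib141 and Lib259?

Differing sites — 2:A/G (Ti); 12:T/C (Ti); 14:G/A (Ti); 15:C/T (Ti); 16:C/T (Ti); 21:C/T (Ti); 31:A/G (Ti); 36:T/G (Tv); 39:C/T (Ti).
Of the 9 differences, 8 transitions and 1 transversion, so the answer is 1.

1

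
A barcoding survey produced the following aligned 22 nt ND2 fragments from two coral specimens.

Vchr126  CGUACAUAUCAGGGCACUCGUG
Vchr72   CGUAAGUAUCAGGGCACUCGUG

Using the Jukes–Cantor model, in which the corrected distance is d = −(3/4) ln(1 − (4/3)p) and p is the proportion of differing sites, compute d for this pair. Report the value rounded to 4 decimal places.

Differing sites — 5:C/A; 6:A/G.
p = 2/22 = 0.090909.
d = −0.75 · ln(1 − (4/3)·0.090909) = −0.75 · ln(0.878788) = −0.75 · (-0.129212) = 0.0969.

0.0969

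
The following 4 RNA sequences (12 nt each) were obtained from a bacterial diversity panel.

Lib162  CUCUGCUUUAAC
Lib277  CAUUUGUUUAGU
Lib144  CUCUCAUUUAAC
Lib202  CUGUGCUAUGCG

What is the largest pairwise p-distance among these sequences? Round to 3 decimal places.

Pairwise Hamming distances:
  Lib162 vs Lib277: 6
  Lib162 vs Lib144: 2
  Lib162 vs Lib202: 5
  Lib277 vs Lib144: 6
  Lib277 vs Lib202: 8
  Lib144 vs Lib202: 7
The largest is 8 mismatches, between Lib277 and Lib202; p = 8/12 = 0.667.

0.667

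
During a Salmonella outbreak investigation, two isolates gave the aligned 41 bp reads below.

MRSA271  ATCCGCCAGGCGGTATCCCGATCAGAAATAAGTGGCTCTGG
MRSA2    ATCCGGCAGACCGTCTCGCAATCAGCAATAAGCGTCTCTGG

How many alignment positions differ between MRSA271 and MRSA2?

9

The sequences differ at positions 6 (C/G), 10 (G/A), 12 (G/C), 15 (A/C), 18 (C/G), 20 (G/A), 26 (A/C), 33 (T/C), 35 (G/T).
That gives 9 mismatches out of 41 aligned sites, so the Hamming distance is 9.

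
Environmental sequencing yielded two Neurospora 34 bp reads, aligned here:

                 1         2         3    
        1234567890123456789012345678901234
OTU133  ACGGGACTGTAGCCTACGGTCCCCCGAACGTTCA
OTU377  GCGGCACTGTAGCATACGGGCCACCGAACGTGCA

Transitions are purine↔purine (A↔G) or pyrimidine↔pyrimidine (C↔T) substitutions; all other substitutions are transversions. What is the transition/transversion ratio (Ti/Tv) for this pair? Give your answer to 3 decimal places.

0.200

The sequences differ at positions 1 (A/G, transition), 5 (G/C, transversion), 14 (C/A, transversion), 20 (T/G, transversion), 23 (C/A, transversion), 32 (T/G, transversion).
Of the 6 differences, 1 transition and 5 transversions, so Ti/Tv = 1/5 = 0.200.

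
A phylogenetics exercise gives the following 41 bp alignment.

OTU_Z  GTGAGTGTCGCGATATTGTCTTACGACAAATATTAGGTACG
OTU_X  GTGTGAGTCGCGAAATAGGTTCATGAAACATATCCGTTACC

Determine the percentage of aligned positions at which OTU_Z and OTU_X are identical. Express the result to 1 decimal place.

65.9%

Mismatches occur at site 4 (A→T), site 6 (T→A), site 14 (T→A), site 17 (T→A), site 19 (T→G), site 20 (C→T), site 22 (T→C), site 24 (C→T), site 27 (C→A), site 29 (A→C), site 34 (T→C), site 35 (A→C), site 37 (G→T), site 41 (G→C).
27 of the 41 sites match, so the percent identity is 27/41 × 100 = 65.9%.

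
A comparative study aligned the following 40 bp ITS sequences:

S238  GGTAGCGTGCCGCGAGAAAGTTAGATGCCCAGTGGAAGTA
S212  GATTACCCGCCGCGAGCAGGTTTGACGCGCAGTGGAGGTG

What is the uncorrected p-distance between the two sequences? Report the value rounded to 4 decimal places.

0.3000

Differing sites — 2:G/A; 4:A/T; 5:G/A; 7:G/C; 8:T/C; 17:A/C; 19:A/G; 23:A/T; 26:T/C; 29:C/G; 37:A/G; 40:A/G.
There are 12 differences over 40 sites, so p = 12/40 = 0.3000.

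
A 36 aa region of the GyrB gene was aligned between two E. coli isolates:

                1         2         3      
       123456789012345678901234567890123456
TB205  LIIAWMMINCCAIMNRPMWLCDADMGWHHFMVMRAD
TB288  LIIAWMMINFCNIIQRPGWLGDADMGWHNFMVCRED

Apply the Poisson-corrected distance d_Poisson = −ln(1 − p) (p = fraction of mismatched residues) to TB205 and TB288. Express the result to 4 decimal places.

0.2877

Differing sites — 10:C/F; 12:A/N; 14:M/I; 15:N/Q; 18:M/G; 21:C/G; 29:H/N; 33:M/C; 35:A/E.
p = 9/36 = 0.250000.
d = −ln(1 − 0.250000) = −ln(0.750000) = 0.2877.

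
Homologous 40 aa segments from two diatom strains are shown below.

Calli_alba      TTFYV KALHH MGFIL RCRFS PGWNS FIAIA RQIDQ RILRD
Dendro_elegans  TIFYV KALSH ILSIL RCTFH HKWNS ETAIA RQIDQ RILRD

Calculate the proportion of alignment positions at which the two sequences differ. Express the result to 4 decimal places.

Differing sites — 2:T/I; 9:H/S; 11:M/I; 12:G/L; 13:F/S; 18:R/T; 20:S/H; 21:P/H; 22:G/K; 26:F/E; 27:I/T.
There are 11 differences over 40 sites, so p = 11/40 = 0.2750.

0.2750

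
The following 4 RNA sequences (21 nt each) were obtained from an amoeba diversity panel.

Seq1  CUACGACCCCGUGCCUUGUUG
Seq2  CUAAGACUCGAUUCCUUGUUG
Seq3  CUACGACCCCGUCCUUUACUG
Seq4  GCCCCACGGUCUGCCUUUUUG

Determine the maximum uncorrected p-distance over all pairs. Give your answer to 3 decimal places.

0.571

Pairwise Hamming distances:
  Seq1 vs Seq2: 5
  Seq1 vs Seq3: 4
  Seq1 vs Seq4: 9
  Seq2 vs Seq3: 8
  Seq2 vs Seq4: 11
  Seq3 vs Seq4: 12
The largest is 12 mismatches, between Seq3 and Seq4; p = 12/21 = 0.571.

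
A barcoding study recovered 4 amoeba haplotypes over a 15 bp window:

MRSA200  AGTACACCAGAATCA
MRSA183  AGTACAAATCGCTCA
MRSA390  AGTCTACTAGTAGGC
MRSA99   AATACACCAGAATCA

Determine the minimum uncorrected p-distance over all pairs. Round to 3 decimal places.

Pairwise Hamming distances:
  MRSA200 vs MRSA183: 6
  MRSA200 vs MRSA390: 7
  MRSA200 vs MRSA99: 1
  MRSA183 vs MRSA390: 11
  MRSA183 vs MRSA99: 7
  MRSA390 vs MRSA99: 8
The smallest is 1 mismatch, between MRSA200 and MRSA99; p = 1/15 = 0.067.

0.067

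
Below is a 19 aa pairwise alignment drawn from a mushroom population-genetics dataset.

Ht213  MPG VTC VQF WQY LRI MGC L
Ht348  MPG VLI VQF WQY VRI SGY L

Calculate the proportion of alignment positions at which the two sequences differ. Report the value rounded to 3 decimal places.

0.263

Differing sites — 5:T/L; 6:C/I; 13:L/V; 16:M/S; 18:C/Y.
There are 5 differences over 19 sites, so p = 5/19 = 0.263.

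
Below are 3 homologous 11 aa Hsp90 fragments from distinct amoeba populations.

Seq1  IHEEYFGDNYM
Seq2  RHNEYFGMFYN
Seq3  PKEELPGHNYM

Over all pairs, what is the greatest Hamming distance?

8

Pairwise Hamming distances:
  Seq1 vs Seq2: 5
  Seq1 vs Seq3: 5
  Seq2 vs Seq3: 8
The largest is 8, between Seq2 and Seq3.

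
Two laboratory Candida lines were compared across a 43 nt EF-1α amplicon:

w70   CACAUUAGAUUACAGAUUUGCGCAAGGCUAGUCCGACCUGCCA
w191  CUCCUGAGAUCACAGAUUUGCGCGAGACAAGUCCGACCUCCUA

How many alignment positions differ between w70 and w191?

Mismatches occur at site 2 (A/U), site 4 (A/C), site 6 (U/G), site 11 (U/C), site 24 (A/G), site 27 (G/A), site 29 (U/A), site 40 (G/C), site 42 (C/U).
That gives 9 mismatches out of 43 aligned sites, so the Hamming distance is 9.

9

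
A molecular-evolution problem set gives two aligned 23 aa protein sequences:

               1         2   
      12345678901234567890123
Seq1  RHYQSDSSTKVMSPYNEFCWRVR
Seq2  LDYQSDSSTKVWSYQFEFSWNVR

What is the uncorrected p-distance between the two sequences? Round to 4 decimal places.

Mismatches occur at site 1 (R↔L), site 2 (H↔D), site 12 (M↔W), site 14 (P↔Y), site 15 (Y↔Q), site 16 (N↔F), site 19 (C↔S), site 21 (R↔N).
There are 8 differences over 23 sites, so p = 8/23 = 0.3478.

0.3478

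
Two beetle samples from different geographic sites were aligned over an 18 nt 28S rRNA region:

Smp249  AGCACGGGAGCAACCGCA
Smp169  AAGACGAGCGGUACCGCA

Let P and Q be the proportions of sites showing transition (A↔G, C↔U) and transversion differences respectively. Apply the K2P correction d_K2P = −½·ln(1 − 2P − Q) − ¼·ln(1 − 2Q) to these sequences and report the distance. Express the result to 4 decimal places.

0.4408

Differing sites — 2:G/A (Ti); 3:C/G (Tv); 7:G/A (Ti); 9:A/C (Tv); 11:C/G (Tv); 12:A/U (Tv).
Of the 6 differences, 2 transitions and 4 transversions over 18 sites: P = 2/18 = 0.111111, Q = 4/18 = 0.222222.
d = −0.5·ln(0.555556) − 0.25·ln(0.555556) = −0.5·(-0.587786) − 0.25·(-0.587786) = 0.4408.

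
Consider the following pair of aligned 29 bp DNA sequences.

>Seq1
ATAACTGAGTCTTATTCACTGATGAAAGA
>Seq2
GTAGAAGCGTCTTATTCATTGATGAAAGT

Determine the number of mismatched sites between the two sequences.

7

The sequences differ at positions 1 (A/G), 4 (A/G), 5 (C/A), 6 (T/A), 8 (A/C), 19 (C/T), 29 (A/T).
That gives 7 mismatches out of 29 aligned sites, so the Hamming distance is 7.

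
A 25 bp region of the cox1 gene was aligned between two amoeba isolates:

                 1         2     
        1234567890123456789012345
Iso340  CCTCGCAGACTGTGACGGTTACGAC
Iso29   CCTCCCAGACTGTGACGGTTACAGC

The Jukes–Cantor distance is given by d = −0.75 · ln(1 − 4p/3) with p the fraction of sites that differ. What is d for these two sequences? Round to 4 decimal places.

0.1308

Differing sites — 5:G/C; 23:G/A; 24:A/G.
p = 3/25 = 0.120000.
d = −0.75 · ln(1 − (4/3)·0.120000) = −0.75 · ln(0.840000) = −0.75 · (-0.174353) = 0.1308.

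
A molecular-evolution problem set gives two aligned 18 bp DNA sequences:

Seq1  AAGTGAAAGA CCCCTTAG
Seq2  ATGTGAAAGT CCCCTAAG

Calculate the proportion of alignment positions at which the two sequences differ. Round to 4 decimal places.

Differing sites — 2:A/T; 10:A/T; 16:T/A.
There are 3 differences over 18 sites, so p = 3/18 = 0.1667.

0.1667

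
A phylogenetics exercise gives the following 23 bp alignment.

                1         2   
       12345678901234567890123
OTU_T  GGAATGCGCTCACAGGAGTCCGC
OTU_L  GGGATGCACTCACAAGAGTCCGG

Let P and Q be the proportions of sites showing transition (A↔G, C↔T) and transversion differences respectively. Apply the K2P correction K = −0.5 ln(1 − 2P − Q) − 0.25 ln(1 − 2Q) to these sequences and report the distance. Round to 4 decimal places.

Differing sites — 3:A/G (Ti); 8:G/A (Ti); 15:G/A (Ti); 23:C/G (Tv).
Of the 4 differences, 3 transitions and 1 transversion over 23 sites: P = 3/23 = 0.130435, Q = 1/23 = 0.043478.
d = −0.5·ln(0.695652) − 0.25·ln(0.913044) = −0.5·(-0.362906) − 0.25·(-0.090971) = 0.2042.

0.2042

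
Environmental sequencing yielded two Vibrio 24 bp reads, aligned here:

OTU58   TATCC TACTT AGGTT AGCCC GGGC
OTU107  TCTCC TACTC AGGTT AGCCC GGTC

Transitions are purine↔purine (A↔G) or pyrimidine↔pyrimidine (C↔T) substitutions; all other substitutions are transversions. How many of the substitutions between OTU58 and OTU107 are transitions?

Mismatches occur at site 2 (A→C, transversion), site 10 (T→C, transition), site 23 (G→T, transversion).
Of the 3 differences, 1 transition and 2 transversions, so the answer is 1.

1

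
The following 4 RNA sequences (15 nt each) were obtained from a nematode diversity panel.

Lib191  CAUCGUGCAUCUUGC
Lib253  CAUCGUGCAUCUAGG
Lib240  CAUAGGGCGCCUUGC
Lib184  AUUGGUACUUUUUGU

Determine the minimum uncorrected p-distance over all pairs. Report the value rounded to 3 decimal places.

0.133

Pairwise Hamming distances:
  Lib191 vs Lib253: 2
  Lib191 vs Lib240: 4
  Lib191 vs Lib184: 7
  Lib253 vs Lib240: 6
  Lib253 vs Lib184: 8
  Lib240 vs Lib184: 9
The smallest is 2 mismatches, between Lib191 and Lib253; p = 2/15 = 0.133.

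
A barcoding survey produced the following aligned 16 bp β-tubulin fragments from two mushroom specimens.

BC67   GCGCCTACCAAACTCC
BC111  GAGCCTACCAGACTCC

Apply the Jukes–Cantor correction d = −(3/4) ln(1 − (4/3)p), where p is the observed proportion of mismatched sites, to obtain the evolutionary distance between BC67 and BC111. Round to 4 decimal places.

0.1367

Mismatches occur at site 2 (C↔A), site 11 (A↔G).
p = 2/16 = 0.125000.
d = −0.75 · ln(1 − (4/3)·0.125000) = −0.75 · ln(0.833333) = −0.75 · (-0.182322) = 0.1367.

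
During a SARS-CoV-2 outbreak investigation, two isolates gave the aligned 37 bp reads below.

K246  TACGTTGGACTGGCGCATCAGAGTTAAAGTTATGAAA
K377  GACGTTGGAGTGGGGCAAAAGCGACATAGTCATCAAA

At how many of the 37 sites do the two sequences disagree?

Mismatches occur at site 1 (T→G), site 10 (C→G), site 14 (C→G), site 18 (T→A), site 19 (C→A), site 22 (A→C), site 24 (T→A), site 25 (T→C), site 27 (A→T), site 31 (T→C), site 34 (G→C).
That gives 11 mismatches out of 37 aligned sites, so the Hamming distance is 11.

11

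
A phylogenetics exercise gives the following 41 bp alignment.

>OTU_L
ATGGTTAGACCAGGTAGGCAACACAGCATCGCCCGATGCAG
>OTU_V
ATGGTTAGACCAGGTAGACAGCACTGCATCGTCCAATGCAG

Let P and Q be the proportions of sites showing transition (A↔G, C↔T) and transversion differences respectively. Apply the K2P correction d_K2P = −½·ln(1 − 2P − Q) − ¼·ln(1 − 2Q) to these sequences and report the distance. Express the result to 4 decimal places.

0.1364

The sequences differ at positions 18 (G/A, transition), 21 (A/G, transition), 25 (A/T, transversion), 32 (C/T, transition), 35 (G/A, transition).
Of the 5 differences, 4 transitions and 1 transversion over 41 sites: P = 4/41 = 0.097561, Q = 1/41 = 0.024390.
d = −0.5·ln(0.780488) − 0.25·ln(0.951220) = −0.5·(-0.247836) − 0.25·(-0.050010) = 0.1364.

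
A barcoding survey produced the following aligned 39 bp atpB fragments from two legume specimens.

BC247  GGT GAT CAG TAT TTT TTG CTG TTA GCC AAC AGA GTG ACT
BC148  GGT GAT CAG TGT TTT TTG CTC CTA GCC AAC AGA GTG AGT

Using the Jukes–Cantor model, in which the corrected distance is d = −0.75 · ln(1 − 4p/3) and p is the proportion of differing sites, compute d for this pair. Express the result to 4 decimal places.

Differing sites — 11:A/G; 21:G/C; 22:T/C; 38:C/G.
p = 4/39 = 0.102564.
d = −0.75 · ln(1 − (4/3)·0.102564) = −0.75 · ln(0.863248) = −0.75 · (-0.147053) = 0.1103.

0.1103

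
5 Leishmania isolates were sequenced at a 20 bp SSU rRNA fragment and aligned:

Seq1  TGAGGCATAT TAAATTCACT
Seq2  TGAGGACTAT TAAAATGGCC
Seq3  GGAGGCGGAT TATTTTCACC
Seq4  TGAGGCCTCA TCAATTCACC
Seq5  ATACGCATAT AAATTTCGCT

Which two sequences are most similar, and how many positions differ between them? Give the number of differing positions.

Pairwise Hamming distances:
  Seq1 vs Seq2: 6
  Seq1 vs Seq3: 6
  Seq1 vs Seq4: 5
  Seq1 vs Seq5: 6
  Seq2 vs Seq3: 9
  Seq2 vs Seq4: 7
  Seq2 vs Seq5: 10
  Seq3 vs Seq4: 8
  Seq3 vs Seq5: 9
  Seq4 vs Seq5: 11
The smallest is 5, between Seq1 and Seq4.

5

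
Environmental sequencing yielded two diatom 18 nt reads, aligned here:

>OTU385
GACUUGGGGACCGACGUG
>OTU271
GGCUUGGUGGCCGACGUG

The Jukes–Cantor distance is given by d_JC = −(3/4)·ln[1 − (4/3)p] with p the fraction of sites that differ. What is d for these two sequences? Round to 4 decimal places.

0.1885

Mismatches occur at site 2 (A/G), site 8 (G/U), site 10 (A/G).
p = 3/18 = 0.166667.
d = −0.75 · ln(1 − (4/3)·0.166667) = −0.75 · ln(0.777777) = −0.75 · (-0.251315) = 0.1885.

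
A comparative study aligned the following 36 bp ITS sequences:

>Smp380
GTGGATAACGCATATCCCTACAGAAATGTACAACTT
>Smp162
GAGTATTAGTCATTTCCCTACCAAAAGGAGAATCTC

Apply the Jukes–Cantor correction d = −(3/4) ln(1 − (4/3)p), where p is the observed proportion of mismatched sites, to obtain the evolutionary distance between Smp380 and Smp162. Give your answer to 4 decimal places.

The sequences differ at positions 2 (T/A), 4 (G/T), 7 (A/T), 9 (C/G), 10 (G/T), 14 (A/T), 22 (A/C), 23 (G/A), 27 (T/G), 29 (T/A), 30 (A/G), 31 (C/A), 33 (A/T), 36 (T/C).
p = 14/36 = 0.388889.
d = −0.75 · ln(1 − (4/3)·0.388889) = −0.75 · ln(0.481481) = −0.75 · (-0.730889) = 0.5482.

0.5482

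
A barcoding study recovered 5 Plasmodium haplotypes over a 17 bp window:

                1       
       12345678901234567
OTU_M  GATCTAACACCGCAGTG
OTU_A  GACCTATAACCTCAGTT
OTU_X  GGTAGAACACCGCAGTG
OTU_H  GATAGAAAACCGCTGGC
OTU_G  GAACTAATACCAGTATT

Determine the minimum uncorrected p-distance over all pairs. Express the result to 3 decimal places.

Pairwise Hamming distances:
  OTU_M vs OTU_A: 5
  OTU_M vs OTU_X: 3
  OTU_M vs OTU_H: 6
  OTU_M vs OTU_G: 7
  OTU_A vs OTU_X: 8
  OTU_A vs OTU_H: 8
  OTU_A vs OTU_G: 7
  OTU_X vs OTU_H: 5
  OTU_X vs OTU_G: 10
  OTU_H vs OTU_G: 9
The smallest is 3 mismatches, between OTU_M and OTU_X; p = 3/17 = 0.176.

0.176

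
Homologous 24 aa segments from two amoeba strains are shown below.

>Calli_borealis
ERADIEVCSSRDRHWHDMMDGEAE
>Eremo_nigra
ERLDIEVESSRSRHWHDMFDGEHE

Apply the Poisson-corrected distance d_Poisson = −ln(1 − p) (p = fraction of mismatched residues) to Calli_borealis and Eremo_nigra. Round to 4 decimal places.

Differing sites — 3:A/L; 8:C/E; 12:D/S; 19:M/F; 23:A/H.
p = 5/24 = 0.208333.
d = −ln(1 − 0.208333) = −ln(0.791667) = 0.2336.

0.2336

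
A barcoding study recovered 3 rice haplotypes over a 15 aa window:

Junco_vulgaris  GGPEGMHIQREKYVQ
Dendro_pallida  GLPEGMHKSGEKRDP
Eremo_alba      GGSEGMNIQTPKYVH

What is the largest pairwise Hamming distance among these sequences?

Pairwise Hamming distances:
  Junco_vulgaris vs Dendro_pallida: 7
  Junco_vulgaris vs Eremo_alba: 5
  Dendro_pallida vs Eremo_alba: 10
The largest is 10, between Dendro_pallida and Eremo_alba.

10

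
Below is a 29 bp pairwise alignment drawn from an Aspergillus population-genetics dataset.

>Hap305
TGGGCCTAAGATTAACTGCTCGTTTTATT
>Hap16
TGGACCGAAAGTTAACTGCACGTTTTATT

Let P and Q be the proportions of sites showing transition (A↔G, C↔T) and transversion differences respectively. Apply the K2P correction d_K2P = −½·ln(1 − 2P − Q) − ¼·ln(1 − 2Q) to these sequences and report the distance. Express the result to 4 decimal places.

The sequences differ at positions 4 (G/A, transition), 7 (T/G, transversion), 10 (G/A, transition), 11 (A/G, transition), 20 (T/A, transversion).
Of the 5 differences, 3 transitions and 2 transversions over 29 sites: P = 3/29 = 0.103448, Q = 2/29 = 0.068966.
d = −0.5·ln(0.724138) − 0.25·ln(0.862068) = −0.5·(-0.322773) − 0.25·(-0.148421) = 0.1985.

0.1985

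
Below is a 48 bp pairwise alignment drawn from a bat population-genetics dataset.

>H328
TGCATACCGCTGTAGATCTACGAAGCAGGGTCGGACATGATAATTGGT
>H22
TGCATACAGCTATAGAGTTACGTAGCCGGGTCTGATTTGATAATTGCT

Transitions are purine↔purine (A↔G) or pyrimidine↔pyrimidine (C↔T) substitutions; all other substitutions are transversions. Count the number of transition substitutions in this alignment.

Differing sites — 8:C/A (Tv); 12:G/A (Ti); 17:T/G (Tv); 18:C/T (Ti); 23:A/T (Tv); 27:A/C (Tv); 33:G/T (Tv); 36:C/T (Ti); 37:A/T (Tv); 47:G/C (Tv).
Of the 10 differences, 3 transitions and 7 transversions, so the answer is 3.

3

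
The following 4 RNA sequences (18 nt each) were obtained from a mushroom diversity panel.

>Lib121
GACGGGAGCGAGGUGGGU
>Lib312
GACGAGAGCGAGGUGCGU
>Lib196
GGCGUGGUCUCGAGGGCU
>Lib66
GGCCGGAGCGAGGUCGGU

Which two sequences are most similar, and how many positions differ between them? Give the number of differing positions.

Pairwise Hamming distances:
  Lib121 vs Lib312: 2
  Lib121 vs Lib196: 9
  Lib121 vs Lib66: 3
  Lib312 vs Lib196: 10
  Lib312 vs Lib66: 5
  Lib196 vs Lib66: 10
The smallest is 2, between Lib121 and Lib312.

2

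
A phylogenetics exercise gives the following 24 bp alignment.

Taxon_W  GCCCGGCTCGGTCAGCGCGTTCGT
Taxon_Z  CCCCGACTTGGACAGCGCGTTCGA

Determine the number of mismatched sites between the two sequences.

5

Mismatches occur at site 1 (G↔C), site 6 (G↔A), site 9 (C↔T), site 12 (T↔A), site 24 (T↔A).
That gives 5 mismatches out of 24 aligned sites, so the Hamming distance is 5.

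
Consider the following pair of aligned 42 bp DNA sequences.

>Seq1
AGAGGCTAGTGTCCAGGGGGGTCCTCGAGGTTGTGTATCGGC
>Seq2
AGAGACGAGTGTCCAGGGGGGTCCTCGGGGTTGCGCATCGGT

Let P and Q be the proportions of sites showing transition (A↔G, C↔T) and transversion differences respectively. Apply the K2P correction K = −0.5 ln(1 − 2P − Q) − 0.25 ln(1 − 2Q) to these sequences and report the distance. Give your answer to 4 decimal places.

0.1640

Mismatches occur at site 5 (G/A, transition), site 7 (T/G, transversion), site 28 (A/G, transition), site 34 (T/C, transition), site 36 (T/C, transition), site 42 (C/T, transition).
Of the 6 differences, 5 transitions and 1 transversion over 42 sites: P = 5/42 = 0.119048, Q = 1/42 = 0.023810.
d = −0.5·ln(0.738094) − 0.25·ln(0.952380) = −0.5·(-0.303684) − 0.25·(-0.048791) = 0.1640.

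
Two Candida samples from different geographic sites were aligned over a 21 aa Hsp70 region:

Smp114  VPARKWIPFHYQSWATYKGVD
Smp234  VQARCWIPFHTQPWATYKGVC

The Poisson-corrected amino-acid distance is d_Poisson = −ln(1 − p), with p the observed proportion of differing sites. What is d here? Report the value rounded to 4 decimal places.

The sequences differ at positions 2 (P/Q), 5 (K/C), 11 (Y/T), 13 (S/P), 21 (D/C).
p = 5/21 = 0.238095.
d = −ln(1 − 0.238095) = −ln(0.761905) = 0.2719.

0.2719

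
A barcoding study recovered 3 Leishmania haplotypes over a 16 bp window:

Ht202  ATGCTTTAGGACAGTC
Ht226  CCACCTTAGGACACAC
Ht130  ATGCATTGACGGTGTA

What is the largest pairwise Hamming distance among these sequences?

13

Pairwise Hamming distances:
  Ht202 vs Ht226: 6
  Ht202 vs Ht130: 8
  Ht226 vs Ht130: 13
The largest is 13, between Ht226 and Ht130.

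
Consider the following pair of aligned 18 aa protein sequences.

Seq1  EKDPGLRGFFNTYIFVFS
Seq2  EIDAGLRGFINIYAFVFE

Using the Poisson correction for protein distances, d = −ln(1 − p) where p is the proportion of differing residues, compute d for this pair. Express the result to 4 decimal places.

The sequences differ at positions 2 (K/I), 4 (P/A), 10 (F/I), 12 (T/I), 14 (I/A), 18 (S/E).
p = 6/18 = 0.333333.
d = −ln(1 − 0.333333) = −ln(0.666667) = 0.4055.

0.4055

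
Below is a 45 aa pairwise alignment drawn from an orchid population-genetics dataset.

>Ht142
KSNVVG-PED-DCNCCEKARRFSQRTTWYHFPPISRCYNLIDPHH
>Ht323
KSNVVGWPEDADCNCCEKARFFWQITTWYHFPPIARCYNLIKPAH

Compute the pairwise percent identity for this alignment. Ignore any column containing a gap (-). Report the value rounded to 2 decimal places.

Excluding the 2 gap columns leaves 43 comparable sites.
Mismatches occur at site 21 (R/F), site 23 (S/W), site 25 (R/I), site 35 (S/A), site 42 (D/K), site 44 (H/A).
37 of the 43 comparable sites match, so the percent identity is 37/43 × 100 = 86.05%.

86.05%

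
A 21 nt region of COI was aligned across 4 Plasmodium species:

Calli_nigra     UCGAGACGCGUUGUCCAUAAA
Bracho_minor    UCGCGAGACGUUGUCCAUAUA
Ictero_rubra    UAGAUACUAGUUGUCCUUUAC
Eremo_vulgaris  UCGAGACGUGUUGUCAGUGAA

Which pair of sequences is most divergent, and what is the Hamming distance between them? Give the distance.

Pairwise Hamming distances:
  Calli_nigra vs Bracho_minor: 4
  Calli_nigra vs Ictero_rubra: 7
  Calli_nigra vs Eremo_vulgaris: 4
  Bracho_minor vs Ictero_rubra: 10
  Bracho_minor vs Eremo_vulgaris: 8
  Ictero_rubra vs Eremo_vulgaris: 8
The largest is 10, between Bracho_minor and Ictero_rubra.

10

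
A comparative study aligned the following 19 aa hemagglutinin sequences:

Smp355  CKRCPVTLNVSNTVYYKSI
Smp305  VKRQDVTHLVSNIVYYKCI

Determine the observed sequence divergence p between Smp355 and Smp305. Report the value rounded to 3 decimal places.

0.368

The sequences differ at positions 1 (C/V), 4 (C/Q), 5 (P/D), 8 (L/H), 9 (N/L), 13 (T/I), 18 (S/C).
There are 7 differences over 19 sites, so p = 7/19 = 0.368.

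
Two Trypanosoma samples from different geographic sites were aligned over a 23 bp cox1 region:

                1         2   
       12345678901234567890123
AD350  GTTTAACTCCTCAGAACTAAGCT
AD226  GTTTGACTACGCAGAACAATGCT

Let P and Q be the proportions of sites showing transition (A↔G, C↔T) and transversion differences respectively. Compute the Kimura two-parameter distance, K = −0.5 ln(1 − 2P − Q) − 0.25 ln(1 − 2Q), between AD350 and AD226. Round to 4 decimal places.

0.2580

The sequences differ at positions 5 (A/G, transition), 9 (C/A, transversion), 11 (T/G, transversion), 18 (T/A, transversion), 20 (A/T, transversion).
Of the 5 differences, 1 transition and 4 transversions over 23 sites: P = 1/23 = 0.043478, Q = 4/23 = 0.173913.
d = −0.5·ln(0.739131) − 0.25·ln(0.652174) = −0.5·(-0.302280) − 0.25·(-0.427444) = 0.2580.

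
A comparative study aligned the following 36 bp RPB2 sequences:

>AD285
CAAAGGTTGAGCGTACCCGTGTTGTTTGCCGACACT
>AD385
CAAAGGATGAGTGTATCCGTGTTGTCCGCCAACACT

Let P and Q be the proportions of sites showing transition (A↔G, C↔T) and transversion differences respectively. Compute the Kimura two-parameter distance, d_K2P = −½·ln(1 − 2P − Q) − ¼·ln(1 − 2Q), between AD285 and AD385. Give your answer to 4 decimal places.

Mismatches occur at site 7 (T→A, transversion), site 12 (C→T, transition), site 16 (C→T, transition), site 26 (T→C, transition), site 27 (T→C, transition), site 31 (G→A, transition).
Of the 6 differences, 5 transitions and 1 transversion over 36 sites: P = 5/36 = 0.138889, Q = 1/36 = 0.027778.
d = −0.5·ln(0.694444) − 0.25·ln(0.944444) = −0.5·(-0.364644) − 0.25·(-0.057159) = 0.1966.

0.1966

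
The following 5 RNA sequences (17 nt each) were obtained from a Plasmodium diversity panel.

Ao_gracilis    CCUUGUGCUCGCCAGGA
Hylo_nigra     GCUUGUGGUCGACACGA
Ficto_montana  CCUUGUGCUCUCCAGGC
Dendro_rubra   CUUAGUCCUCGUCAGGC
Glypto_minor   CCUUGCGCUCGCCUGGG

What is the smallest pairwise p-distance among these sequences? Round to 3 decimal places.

0.118

Pairwise Hamming distances:
  Ao_gracilis vs Hylo_nigra: 4
  Ao_gracilis vs Ficto_montana: 2
  Ao_gracilis vs Dendro_rubra: 5
  Ao_gracilis vs Glypto_minor: 3
  Hylo_nigra vs Ficto_montana: 6
  Hylo_nigra vs Dendro_rubra: 8
  Hylo_nigra vs Glypto_minor: 7
  Ficto_montana vs Dendro_rubra: 5
  Ficto_montana vs Glypto_minor: 4
  Dendro_rubra vs Glypto_minor: 7
The smallest is 2 mismatches, between Ao_gracilis and Ficto_montana; p = 2/17 = 0.118.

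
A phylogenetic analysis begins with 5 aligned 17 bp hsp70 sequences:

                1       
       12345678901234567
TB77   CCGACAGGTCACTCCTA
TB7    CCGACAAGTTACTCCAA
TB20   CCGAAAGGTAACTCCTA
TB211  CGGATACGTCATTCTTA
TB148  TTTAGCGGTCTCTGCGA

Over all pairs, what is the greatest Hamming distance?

11

Pairwise Hamming distances:
  TB77 vs TB7: 3
  TB77 vs TB20: 2
  TB77 vs TB211: 5
  TB77 vs TB148: 8
  TB7 vs TB20: 4
  TB7 vs TB211: 7
  TB7 vs TB148: 10
  TB20 vs TB211: 6
  TB20 vs TB148: 9
  TB211 vs TB148: 11
The largest is 11, between TB211 and TB148.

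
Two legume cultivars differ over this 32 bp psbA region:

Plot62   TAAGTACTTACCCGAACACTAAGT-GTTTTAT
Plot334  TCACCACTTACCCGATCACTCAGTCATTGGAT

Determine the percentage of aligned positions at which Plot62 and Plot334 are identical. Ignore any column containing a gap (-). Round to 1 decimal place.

Excluding the 1 gap column leaves 31 comparable sites.
Mismatches occur at site 2 (A/C), site 4 (G/C), site 5 (T/C), site 16 (A/T), site 21 (A/C), site 26 (G/A), site 29 (T/G), site 30 (T/G).
23 of the 31 comparable sites match, so the percent identity is 23/31 × 100 = 74.2%.

74.2%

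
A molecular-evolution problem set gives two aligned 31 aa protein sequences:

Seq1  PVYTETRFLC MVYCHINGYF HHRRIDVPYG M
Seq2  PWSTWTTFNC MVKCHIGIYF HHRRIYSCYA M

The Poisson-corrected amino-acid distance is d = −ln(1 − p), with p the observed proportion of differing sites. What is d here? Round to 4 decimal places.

0.4895

The sequences differ at positions 2 (V/W), 3 (Y/S), 5 (E/W), 7 (R/T), 9 (L/N), 13 (Y/K), 17 (N/G), 18 (G/I), 26 (D/Y), 27 (V/S), 28 (P/C), 30 (G/A).
p = 12/31 = 0.387097.
d = −ln(1 − 0.387097) = −ln(0.612903) = 0.4895.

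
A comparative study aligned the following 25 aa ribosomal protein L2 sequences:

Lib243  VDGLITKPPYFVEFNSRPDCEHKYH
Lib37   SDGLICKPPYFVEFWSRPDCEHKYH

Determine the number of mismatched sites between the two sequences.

3

Mismatches occur at site 1 (V↔S), site 6 (T↔C), site 15 (N↔W).
That gives 3 mismatches out of 25 aligned sites, so the Hamming distance is 3.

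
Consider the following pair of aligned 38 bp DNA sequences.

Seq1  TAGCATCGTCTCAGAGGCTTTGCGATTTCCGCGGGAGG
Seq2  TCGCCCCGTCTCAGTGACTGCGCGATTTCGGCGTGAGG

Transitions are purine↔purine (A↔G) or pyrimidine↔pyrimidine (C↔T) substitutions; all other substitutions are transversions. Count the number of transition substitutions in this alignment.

Differing sites — 2:A/C (Tv); 5:A/C (Tv); 6:T/C (Ti); 15:A/T (Tv); 17:G/A (Ti); 20:T/G (Tv); 21:T/C (Ti); 30:C/G (Tv); 34:G/T (Tv).
Of the 9 differences, 3 transitions and 6 transversions, so the answer is 3.

3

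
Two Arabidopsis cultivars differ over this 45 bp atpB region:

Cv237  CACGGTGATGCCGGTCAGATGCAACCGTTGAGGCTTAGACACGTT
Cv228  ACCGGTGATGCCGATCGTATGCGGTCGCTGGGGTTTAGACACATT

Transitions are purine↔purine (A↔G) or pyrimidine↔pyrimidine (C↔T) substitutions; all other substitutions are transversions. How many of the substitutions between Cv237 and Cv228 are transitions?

9

Differing sites — 1:C/A (Tv); 2:A/C (Tv); 14:G/A (Ti); 17:A/G (Ti); 18:G/T (Tv); 23:A/G (Ti); 24:A/G (Ti); 25:C/T (Ti); 28:T/C (Ti); 31:A/G (Ti); 34:C/T (Ti); 43:G/A (Ti).
Of the 12 differences, 9 transitions and 3 transversions, so the answer is 9.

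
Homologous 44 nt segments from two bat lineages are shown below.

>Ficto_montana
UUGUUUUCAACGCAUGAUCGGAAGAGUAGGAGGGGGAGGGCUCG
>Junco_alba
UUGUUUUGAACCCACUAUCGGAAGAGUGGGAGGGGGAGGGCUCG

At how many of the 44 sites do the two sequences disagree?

Differing sites — 8:C/G; 12:G/C; 15:U/C; 16:G/U; 28:A/G.
That gives 5 mismatches out of 44 aligned sites, so the Hamming distance is 5.

5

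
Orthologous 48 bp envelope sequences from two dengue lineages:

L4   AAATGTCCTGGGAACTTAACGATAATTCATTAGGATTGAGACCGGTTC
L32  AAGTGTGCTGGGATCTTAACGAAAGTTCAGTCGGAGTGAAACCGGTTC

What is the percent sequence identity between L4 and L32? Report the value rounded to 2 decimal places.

Differing sites — 3:A/G; 7:C/G; 14:A/T; 23:T/A; 25:A/G; 30:T/G; 32:A/C; 36:T/G; 40:G/A.
39 of the 48 sites match, so the percent identity is 39/48 × 100 = 81.25%.

81.25%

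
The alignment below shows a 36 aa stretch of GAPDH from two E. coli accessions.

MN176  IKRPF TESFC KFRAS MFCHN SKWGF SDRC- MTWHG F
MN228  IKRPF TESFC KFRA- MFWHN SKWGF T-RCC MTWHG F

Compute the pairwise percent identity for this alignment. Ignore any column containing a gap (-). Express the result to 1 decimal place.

93.9%

Excluding the 3 gap columns leaves 33 comparable sites.
Mismatches occur at site 18 (C→W), site 26 (S→T).
31 of the 33 comparable sites match, so the percent identity is 31/33 × 100 = 93.9%.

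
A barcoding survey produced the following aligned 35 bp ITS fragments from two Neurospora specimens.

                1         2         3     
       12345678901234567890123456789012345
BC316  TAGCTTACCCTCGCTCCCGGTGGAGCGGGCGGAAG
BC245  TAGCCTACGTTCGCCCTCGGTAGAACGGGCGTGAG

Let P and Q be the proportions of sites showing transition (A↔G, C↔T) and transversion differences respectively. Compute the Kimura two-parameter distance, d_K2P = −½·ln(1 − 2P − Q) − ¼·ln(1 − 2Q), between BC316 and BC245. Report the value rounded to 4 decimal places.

Mismatches occur at site 5 (T↔C, transition), site 9 (C↔G, transversion), site 10 (C↔T, transition), site 15 (T↔C, transition), site 17 (C↔T, transition), site 22 (G↔A, transition), site 25 (G↔A, transition), site 32 (G↔T, transversion), site 33 (A↔G, transition).
Of the 9 differences, 7 transitions and 2 transversions over 35 sites: P = 7/35 = 0.200000, Q = 2/35 = 0.057143.
d = −0.5·ln(0.542857) − 0.25·ln(0.885714) = −0.5·(-0.610909) − 0.25·(-0.121361) = 0.3358.

0.3358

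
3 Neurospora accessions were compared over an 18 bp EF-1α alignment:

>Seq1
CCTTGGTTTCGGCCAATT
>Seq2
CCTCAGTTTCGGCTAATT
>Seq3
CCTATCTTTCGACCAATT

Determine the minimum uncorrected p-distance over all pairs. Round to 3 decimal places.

Pairwise Hamming distances:
  Seq1 vs Seq2: 3
  Seq1 vs Seq3: 4
  Seq2 vs Seq3: 5
The smallest is 3 mismatches, between Seq1 and Seq2; p = 3/18 = 0.167.

0.167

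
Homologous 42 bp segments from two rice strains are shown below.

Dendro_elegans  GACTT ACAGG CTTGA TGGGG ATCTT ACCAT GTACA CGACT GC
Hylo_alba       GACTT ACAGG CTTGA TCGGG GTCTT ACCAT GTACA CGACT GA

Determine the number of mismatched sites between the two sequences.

The sequences differ at positions 17 (G/C), 21 (A/G), 42 (C/A).
That gives 3 mismatches out of 42 aligned sites, so the Hamming distance is 3.

3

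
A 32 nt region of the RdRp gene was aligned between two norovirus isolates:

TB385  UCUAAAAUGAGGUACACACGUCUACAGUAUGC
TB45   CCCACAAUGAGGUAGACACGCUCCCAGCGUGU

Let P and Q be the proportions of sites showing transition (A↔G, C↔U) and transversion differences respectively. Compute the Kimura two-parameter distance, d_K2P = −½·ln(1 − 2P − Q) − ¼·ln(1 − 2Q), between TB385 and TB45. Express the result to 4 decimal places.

Mismatches occur at site 1 (U↔C, transition), site 3 (U↔C, transition), site 5 (A↔C, transversion), site 15 (C↔G, transversion), site 21 (U↔C, transition), site 22 (C↔U, transition), site 23 (U↔C, transition), site 24 (A↔C, transversion), site 28 (U↔C, transition), site 29 (A↔G, transition), site 32 (C↔U, transition).
Of the 11 differences, 8 transitions and 3 transversions over 32 sites: P = 8/32 = 0.250000, Q = 3/32 = 0.093750.
d = −0.5·ln(0.406250) − 0.25·ln(0.812500) = −0.5·(-0.900787) − 0.25·(-0.207639) = 0.5023.

0.5023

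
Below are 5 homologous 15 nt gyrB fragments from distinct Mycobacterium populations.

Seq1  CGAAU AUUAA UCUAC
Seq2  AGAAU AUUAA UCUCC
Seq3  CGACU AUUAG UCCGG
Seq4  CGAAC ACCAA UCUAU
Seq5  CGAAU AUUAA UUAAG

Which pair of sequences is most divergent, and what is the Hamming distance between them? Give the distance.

8

Pairwise Hamming distances:
  Seq1 vs Seq2: 2
  Seq1 vs Seq3: 5
  Seq1 vs Seq4: 4
  Seq1 vs Seq5: 3
  Seq2 vs Seq3: 6
  Seq2 vs Seq4: 6
  Seq2 vs Seq5: 5
  Seq3 vs Seq4: 8
  Seq3 vs Seq5: 5
  Seq4 vs Seq5: 6
The largest is 8, between Seq3 and Seq4.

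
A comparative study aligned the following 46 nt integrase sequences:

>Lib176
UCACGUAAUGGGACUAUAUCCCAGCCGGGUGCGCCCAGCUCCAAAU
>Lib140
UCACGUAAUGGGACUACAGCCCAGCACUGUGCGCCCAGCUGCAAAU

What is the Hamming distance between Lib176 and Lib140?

The sequences differ at positions 17 (U/C), 19 (U/G), 26 (C/A), 27 (G/C), 28 (G/U), 41 (C/G).
That gives 6 mismatches out of 46 aligned sites, so the Hamming distance is 6.

6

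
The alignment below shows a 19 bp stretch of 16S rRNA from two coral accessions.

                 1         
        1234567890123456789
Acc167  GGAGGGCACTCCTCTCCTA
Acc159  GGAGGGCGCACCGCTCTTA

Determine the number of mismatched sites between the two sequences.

Mismatches occur at site 8 (A→G), site 10 (T→A), site 13 (T→G), site 17 (C→T).
That gives 4 mismatches out of 19 aligned sites, so the Hamming distance is 4.

4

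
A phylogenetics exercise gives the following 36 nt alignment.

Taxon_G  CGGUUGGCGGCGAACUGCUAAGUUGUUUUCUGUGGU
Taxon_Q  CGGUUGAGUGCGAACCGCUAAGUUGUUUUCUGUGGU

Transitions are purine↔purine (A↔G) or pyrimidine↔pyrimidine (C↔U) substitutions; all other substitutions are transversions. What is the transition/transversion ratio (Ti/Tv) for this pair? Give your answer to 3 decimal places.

The sequences differ at positions 7 (G/A, transition), 8 (C/G, transversion), 9 (G/U, transversion), 16 (U/C, transition).
Of the 4 differences, 2 transitions and 2 transversions, so Ti/Tv = 2/2 = 1.000.

1.000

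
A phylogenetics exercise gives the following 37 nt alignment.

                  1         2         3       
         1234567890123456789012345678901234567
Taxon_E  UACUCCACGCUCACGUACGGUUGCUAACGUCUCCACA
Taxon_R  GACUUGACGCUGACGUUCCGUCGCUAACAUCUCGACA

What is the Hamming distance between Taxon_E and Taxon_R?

The sequences differ at positions 1 (U/G), 5 (C/U), 6 (C/G), 12 (C/G), 17 (A/U), 19 (G/C), 22 (U/C), 29 (G/A), 34 (C/G).
That gives 9 mismatches out of 37 aligned sites, so the Hamming distance is 9.

9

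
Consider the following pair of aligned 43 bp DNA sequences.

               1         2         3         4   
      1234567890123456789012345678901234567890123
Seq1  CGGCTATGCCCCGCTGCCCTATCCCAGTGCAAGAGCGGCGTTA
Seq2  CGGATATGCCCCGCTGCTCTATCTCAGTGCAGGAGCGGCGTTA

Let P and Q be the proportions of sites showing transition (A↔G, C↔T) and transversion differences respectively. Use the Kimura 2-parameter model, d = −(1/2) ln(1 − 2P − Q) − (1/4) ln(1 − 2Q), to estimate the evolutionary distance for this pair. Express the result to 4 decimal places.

Mismatches occur at site 4 (C→A, transversion), site 18 (C→T, transition), site 24 (C→T, transition), site 32 (A→G, transition).
Of the 4 differences, 3 transitions and 1 transversion over 43 sites: P = 3/43 = 0.069767, Q = 1/43 = 0.023256.
d = −0.5·ln(0.837210) − 0.25·ln(0.953488) = −0.5·(-0.177680) − 0.25·(-0.047628) = 0.1007.

0.1007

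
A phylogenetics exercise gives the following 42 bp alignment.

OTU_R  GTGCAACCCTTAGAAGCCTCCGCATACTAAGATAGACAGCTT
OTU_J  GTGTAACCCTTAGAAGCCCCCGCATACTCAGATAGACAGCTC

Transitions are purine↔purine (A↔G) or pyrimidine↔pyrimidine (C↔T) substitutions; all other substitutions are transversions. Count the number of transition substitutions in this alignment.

3

Differing sites — 4:C/T (Ti); 19:T/C (Ti); 29:A/C (Tv); 42:T/C (Ti).
Of the 4 differences, 3 transitions and 1 transversion, so the answer is 3.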